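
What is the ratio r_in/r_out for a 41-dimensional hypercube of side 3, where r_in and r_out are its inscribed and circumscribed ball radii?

For an n-cube of any side s, the inradius is s/2 and the circumradius is s√n/2, so the ratio is 1/√41 ≈ 0.156174.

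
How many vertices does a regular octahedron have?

The 3-dimensional cross-polytope has 2n = 2·3 = 6 vertices.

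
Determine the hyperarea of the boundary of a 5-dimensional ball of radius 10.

|∂B_5(10)| = 80000·π^2/3 ≈ 263189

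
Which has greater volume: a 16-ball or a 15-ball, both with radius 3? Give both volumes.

V_16(3) ≈ 1.01302e+07. V_15(3) ≈ 5.47329e+06. The 16-ball is larger.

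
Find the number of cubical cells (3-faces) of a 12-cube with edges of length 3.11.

Number of 3-faces = C(12,3) · 2^(12-3) = 220 · 512 = 112640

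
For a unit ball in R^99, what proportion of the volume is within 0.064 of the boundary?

Shell fraction = 1 - (1-0.064)^99 ≈ 0.998567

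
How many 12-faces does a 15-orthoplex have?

Number of 12-faces = 2^(12+1) · C(15,12+1) = 8192 · 105 = 860160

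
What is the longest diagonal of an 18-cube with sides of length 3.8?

||(3.8,3.8,...,3.8)|| = √(18)·3.8 ≈ 16.122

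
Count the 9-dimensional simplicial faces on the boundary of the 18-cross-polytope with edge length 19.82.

An n-cross-polytope has 2^(k+1)·C(n,k+1) k-faces. Here 2^10·C(18,10) = 1024·43758 = 44808192.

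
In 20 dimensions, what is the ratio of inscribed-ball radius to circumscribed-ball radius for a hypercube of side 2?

r_in / r_out = (2/2) / (2√20/2) = 1/√20 ≈ 0.223607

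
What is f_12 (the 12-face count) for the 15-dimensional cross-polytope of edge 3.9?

f_12(15-orthoplex) = 2^13 · (15 choose 13) = 860160.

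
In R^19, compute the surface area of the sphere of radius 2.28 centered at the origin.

S = n·V_n(r)/r = 19·V_19(2.28)/2.28 (volume-to-surface relation), giving 2.45566e+06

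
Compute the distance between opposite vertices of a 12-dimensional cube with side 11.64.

The space diagonal of an n-cube of side s is s√n. Here 11.64·√12 ≈ 40.3221.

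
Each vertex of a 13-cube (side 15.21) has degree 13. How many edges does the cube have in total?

The 13-cube has n·2^(n-1) = 13·2^12 = 13·4096 = 53248 edges.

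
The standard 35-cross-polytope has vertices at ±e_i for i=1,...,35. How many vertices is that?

The vertices are ±e_1, ..., ±e_35, so there are 2·35 = 70.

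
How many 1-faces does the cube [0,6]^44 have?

Each of the 2^44 = 17592186044416 vertices has degree 44; total edges = 44·2^44/2 = 387028092977152.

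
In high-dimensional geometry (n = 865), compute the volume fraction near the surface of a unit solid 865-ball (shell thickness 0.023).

1 - (1-0.023)^865 ≈ 0.9999999982 ≈ (100 - 1.81e-07)%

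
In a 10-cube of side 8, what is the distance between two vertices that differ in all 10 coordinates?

Diagonal = √10 · 8 ≈ 25.2982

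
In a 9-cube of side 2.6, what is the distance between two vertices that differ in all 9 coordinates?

Diagonal = √9 · 2.6 = 7.8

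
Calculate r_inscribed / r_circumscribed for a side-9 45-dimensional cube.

Ratio = (s/2)/(s√45/2) = 45^(-1/2) ≈ 0.149071.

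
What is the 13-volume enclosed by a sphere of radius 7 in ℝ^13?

Volume = π^{13/2}·(7)^13/Γ(15/2) = 1771684761728·π^6/19305 ≈ 8.82299e+10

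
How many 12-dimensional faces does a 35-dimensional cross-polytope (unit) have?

Each 12-face is the convex hull of 13 vertices, one chosen as ±e_i from each of 13 distinct axes: 2^13·C(35,13) = 12094159257600.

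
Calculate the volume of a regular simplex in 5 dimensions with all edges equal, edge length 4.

V_5 = √(6) · 4^5 / (5! · 2^(5/2)) ≈ 3.69504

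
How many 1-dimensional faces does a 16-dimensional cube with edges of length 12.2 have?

Choose 1 of 16 axes to span the face (C(16,1) = 16 ways), then fix each of the remaining 15 coordinates at one of its two extreme values (2^15 = 32768 ways): 16·32768 = 524288.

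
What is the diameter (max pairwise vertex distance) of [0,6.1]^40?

d = √(6.1² + 6.1² + ... + 6.1²) [40 terms] = √(40·6.1²) = 6.1√40 ≈ 38.5798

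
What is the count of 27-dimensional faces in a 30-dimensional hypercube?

Number of 27-faces = C(30,27) · 2^(30-27) = 4060 · 8 = 32480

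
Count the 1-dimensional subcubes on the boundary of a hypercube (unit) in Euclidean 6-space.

An n-cube has C(n,k)·2^(n-k) k-faces. Here C(6,1)·2^5 = 6·32 = 192.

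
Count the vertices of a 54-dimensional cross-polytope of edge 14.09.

An n-cross-polytope has 2n vertices; here n = 54, giving 108.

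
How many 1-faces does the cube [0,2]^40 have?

Each of the 2^40 = 1099511627776 vertices has degree 40; total edges = 40·2^40/2 = 21990232555520.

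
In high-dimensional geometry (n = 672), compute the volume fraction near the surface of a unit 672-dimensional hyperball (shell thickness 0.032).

1 - (1-0.032)^672 ≈ 1 - 3.223e-10 ≈ (100 - 3.22e-08)%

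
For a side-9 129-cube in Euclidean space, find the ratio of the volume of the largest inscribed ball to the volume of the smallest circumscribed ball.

Volume scales as r^n, and r_in/r_out = 1/√129, giving (1/√129)^129 ≈ 7.36146e-137.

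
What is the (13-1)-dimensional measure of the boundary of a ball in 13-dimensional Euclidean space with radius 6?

The surface area of an n-ball is 2π^(n/2) r^(n-1) / Γ(n/2). For n=13, r=6: 10319560704·π^6/385 ≈ 2.57691e+10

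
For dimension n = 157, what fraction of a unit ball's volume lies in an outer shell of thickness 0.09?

1 - (1-0.09)^157 ≈ 0.9999996289 ≈ 99.999963%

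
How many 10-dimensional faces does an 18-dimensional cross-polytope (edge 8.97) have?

Each 10-face is the convex hull of 11 vertices, one chosen as ±e_i from each of 11 distinct axes: 2^11·C(18,11) = 65175552.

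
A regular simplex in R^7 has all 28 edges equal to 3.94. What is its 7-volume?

For a regular n-simplex with edge a, V = (a^n / n!)·√((n+1)/2^n). With a=3.94, n=7: V ≈ 0.731111.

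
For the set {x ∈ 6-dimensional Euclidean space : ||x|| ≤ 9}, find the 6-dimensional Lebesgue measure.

Volume = π^{6/2}·(9)^6/Γ(4) = 177147·π^3/2 ≈ 2.74633e+06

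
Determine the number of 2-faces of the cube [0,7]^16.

Number of 2-faces = C(16,2) · 2^(16-2) = 120 · 16384 = 1966080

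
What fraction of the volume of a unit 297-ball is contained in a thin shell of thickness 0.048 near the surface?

1 - (1-0.048)^297 ≈ 0.999999548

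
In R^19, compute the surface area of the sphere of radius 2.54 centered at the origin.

S = n·V_n(r)/r = 19·V_19(2.54)/2.54 (volume-to-surface relation), giving 1.71533e+07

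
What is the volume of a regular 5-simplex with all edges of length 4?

V = (4^5 / 5!) · √((5+1) / 2^5) ≈ 3.69504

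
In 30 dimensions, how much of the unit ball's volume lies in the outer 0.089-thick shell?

Shell fraction = 1 - (1-0.089)^30 ≈ 0.938969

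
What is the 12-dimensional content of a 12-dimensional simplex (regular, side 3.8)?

Volume = 3.8^12 · √(13/2^12) / 12! ≈ 0.00106625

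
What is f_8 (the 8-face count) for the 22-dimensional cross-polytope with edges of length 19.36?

Number of 8-faces = 2^(8+1) · C(22,8+1) = 512 · 497420 = 254679040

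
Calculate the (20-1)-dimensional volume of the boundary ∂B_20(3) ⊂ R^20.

S_20(3) = 2·π^(20/2)·(3)^19 / Γ(20/2) = 14348907·π^10/2240 ≈ 5.99887e+08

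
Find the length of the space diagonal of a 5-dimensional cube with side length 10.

The space diagonal of an n-cube of side s is s√n. Here 10·√5 ≈ 22.3607.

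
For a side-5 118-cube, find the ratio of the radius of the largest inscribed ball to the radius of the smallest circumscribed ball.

Ratio = (s/2)/(s√118/2) = 118^(-1/2) ≈ 0.0920575.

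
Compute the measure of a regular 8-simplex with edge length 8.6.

V = (8.6^8 / 8!) · √((8+1) / 2^8) ≈ 139.145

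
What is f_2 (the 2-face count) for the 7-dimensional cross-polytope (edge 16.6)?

Number of 2-faces = 2^(2+1) · C(7,2+1) = 8 · 35 = 280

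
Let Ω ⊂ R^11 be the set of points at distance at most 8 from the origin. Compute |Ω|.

V = 549755813888·π^5/10395 ≈ 1.61843e+10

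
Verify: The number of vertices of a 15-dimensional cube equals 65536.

False. The 15-cube has 2^15 = 32768 vertices.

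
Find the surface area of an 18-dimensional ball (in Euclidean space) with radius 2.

The surface area of an n-ball is 2π^(n/2) r^(n-1) / Γ(n/2). For n=18, r=2: 2048·π^9/315 ≈ 193806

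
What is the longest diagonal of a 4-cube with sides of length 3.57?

d = √(3.57² + 3.57² + ... + 3.57²) [4 terms] = √(4·3.57²) = 3.57√4 = 7.14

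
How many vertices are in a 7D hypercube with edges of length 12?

Number of 0-faces = C(7,0) · 2^(7-0) = 1 · 128 = 128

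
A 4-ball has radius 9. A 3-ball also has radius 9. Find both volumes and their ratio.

V_4(9) ≈ 32377.2. V_3(9) ≈ 3053.63. Ratio V_4/V_3 ≈ 10.6.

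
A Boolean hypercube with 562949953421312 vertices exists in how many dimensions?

n = log_2(562949953421312) = 49.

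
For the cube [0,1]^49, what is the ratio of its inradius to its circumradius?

r_in = 1/2 (half the side); r_out = 1√49/2 (half the diagonal). Ratio = 1/√49 ≈ 0.142857.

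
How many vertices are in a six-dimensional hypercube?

An n-cube has C(n,k)·2^(n-k) k-faces. Here C(6,0)·2^6 = 1·64 = 64.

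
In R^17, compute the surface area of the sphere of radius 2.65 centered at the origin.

The surface area of an n-ball is 2π^(n/2) r^(n-1) / Γ(n/2). For n=17, r=2.65: 1.41757e+07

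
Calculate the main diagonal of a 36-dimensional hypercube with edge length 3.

Diagonal = √36 · 3 = 18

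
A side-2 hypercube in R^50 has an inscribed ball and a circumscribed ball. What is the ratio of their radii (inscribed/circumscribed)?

r_in / r_out = (2/2) / (2√50/2) = 1/√50 ≈ 0.141421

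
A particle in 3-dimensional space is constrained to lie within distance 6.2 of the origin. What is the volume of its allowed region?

Volume = π^{3/2}·(6.2)^3/Γ(5/2) ≈ 998.306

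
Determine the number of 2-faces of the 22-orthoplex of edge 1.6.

f_2(22-orthoplex) = 2^3 · (22 choose 3) = 12320.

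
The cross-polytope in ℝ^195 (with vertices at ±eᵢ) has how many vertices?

An n-cross-polytope has 2n vertices; here n = 195, giving 390.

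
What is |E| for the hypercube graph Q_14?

Number of 1-faces = C(14,1)·2^(14-1) = 14·8192 = 114688.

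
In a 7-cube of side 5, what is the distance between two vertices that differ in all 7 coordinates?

Diagonal = √7 · 5 ≈ 13.2288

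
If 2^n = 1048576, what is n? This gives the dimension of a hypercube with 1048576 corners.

2^n = 1048576 ⇒ n = log_2(1048576) = 20.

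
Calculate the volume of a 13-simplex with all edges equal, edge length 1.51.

For a regular n-simplex with edge a, V = (a^n / n!)·√((n+1)/2^n). With a=1.51, n=13: V ≈ 1.4086e-09.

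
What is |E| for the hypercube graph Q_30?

Each of the 2^30 = 1073741824 vertices has degree 30; total edges = 30·2^30/2 = 16106127360.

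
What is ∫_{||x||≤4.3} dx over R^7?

The n-ball volume is π^(n/2)·r^n/Γ(n/2+1). With n=7, r=4.3: V ≈ 128428.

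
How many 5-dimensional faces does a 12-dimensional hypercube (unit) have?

Number of 5-faces = C(12,5) · 2^(12-5) = 792 · 128 = 101376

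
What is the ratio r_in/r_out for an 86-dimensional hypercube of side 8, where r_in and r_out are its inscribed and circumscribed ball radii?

For an n-cube of any side s, the inradius is s/2 and the circumradius is s√n/2, so the ratio is 1/√86 ≈ 0.107833.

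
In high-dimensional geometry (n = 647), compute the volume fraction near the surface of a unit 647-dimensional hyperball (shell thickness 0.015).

1 - (1-0.015)^647 ≈ 0.999943 ≈ 99.9943%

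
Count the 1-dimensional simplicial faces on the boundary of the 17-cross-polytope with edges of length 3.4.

f_1(17-orthoplex) = 2^2 · (17 choose 2) = 544.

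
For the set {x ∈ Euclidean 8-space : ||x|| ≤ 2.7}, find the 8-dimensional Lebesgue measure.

V_8(2.7) = π^(8/2) · (2.7)^8 / Γ(8/2 + 1) ≈ 11463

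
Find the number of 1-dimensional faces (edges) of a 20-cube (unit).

The 20-cube has n·2^(n-1) = 20·2^19 = 20·524288 = 10485760 edges.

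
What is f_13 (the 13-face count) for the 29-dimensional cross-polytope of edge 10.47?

Each 13-face is the convex hull of 14 vertices, one chosen as ±e_i from each of 14 distinct axes: 2^14·C(29,14) = 1270722723840.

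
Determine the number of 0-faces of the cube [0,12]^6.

An n-cube has C(n,k)·2^(n-k) k-faces. Here C(6,0)·2^6 = 1·64 = 64.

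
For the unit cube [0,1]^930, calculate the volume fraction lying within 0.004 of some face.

The inner cube has side 1-2·0.004 = 0.992 and volume (0.992)^930 ≈ 0.00057, so the shell holds 0.99943 of the volume.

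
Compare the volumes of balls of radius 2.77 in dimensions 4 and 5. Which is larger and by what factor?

V_4(2.77) ≈ 290.529, V_5(2.77) ≈ 858.415. The 5-ball is larger by a factor of 2.955.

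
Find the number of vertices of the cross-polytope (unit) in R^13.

An n-cross-polytope has 2^(k+1)·C(n,k+1) k-faces. Here 2^1·C(13,1) = 2·13 = 26.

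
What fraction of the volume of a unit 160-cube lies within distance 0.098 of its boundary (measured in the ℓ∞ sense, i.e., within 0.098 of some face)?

Shell fraction = 1 - (1-0.196)^160 ≈ 1 - 6.934e-16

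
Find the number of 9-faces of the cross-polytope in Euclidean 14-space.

f_9(14-orthoplex) = 2^10 · (14 choose 10) = 1025024.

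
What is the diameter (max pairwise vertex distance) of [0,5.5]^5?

The space diagonal of an n-cube of side s is s√n. Here 5.5·√5 ≈ 12.2984.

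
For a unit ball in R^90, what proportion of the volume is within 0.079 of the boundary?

Shell fraction = 1 - (1-0.079)^90 ≈ 0.999393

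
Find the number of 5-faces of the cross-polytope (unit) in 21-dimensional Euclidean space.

f_5(21-orthoplex) = 2^6 · (21 choose 6) = 3472896.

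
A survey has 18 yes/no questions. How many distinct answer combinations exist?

An n-cube has 2^n vertices; for n = 18 that is 2^18 = 262144.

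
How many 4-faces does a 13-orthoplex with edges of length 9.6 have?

An n-cross-polytope has 2^(k+1)·C(n,k+1) k-faces. Here 2^5·C(13,5) = 32·1287 = 41184.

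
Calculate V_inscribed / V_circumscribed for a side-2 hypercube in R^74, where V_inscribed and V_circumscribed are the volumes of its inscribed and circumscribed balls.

V_in/V_out = n^(-n/2) = 74^(-74/2) ≈ 6.89329e-70.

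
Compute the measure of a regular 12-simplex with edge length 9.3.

V = (9.3^12 / 12!) · √((12+1) / 2^12) ≈ 49.2323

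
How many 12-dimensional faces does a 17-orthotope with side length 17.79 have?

Number of 12-faces = C(17,12) · 2^(17-12) = 6188 · 32 = 198016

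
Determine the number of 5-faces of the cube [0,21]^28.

Number of 5-faces = C(28,5) · 2^(28-5) = 98280 · 8388608 = 824432394240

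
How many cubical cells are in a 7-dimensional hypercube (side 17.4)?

Number of 3-faces = C(7,3) · 2^(7-3) = 35 · 16 = 560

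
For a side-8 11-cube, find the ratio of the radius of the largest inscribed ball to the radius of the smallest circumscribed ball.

For an n-cube of any side s, the inradius is s/2 and the circumradius is s√n/2, so the ratio is 1/√11 ≈ 0.301511.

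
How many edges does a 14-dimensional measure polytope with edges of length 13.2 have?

Number of 1-faces = C(14,1)·2^(14-1) = 14·8192 = 114688.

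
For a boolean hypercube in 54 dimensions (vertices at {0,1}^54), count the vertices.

Number of vertices = 2^54 = 18014398509481984.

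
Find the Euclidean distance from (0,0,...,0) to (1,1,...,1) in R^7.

d = √(1² + 1² + ... + 1²) [7 terms] = √(7·1²) = 1√7 ≈ 2.64575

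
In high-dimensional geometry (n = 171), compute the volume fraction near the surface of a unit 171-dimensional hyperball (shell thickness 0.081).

1 - (1-0.081)^171 ≈ 0.9999994667 ≈ 99.999947%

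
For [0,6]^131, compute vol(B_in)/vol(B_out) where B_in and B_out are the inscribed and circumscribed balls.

V_in / V_out = (r_in/r_out)^131 = (1/√131)^131 = 131^(-131/2) ≈ 2.0832e-139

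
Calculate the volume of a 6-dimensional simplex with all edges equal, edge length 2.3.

Volume = 2.3^6 · √(7/2^6) / 6! ≈ 0.0679976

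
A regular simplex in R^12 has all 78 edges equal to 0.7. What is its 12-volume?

For a regular n-simplex with edge a, V = (a^n / n!)·√((n+1)/2^n). With a=0.7, n=12: V ≈ 1.62791e-12.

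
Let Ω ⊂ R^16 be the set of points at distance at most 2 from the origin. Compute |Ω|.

Volume = π^{16/2}·(2)^16/Γ(9) = 512·π^8/315 ≈ 15422.6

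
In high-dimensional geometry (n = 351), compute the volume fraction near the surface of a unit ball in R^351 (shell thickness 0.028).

1 - (1-0.028)^351 ≈ 0.999953 ≈ 99.995313%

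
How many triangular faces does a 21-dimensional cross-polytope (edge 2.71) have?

Number of 2-faces = 2^(2+1) · C(21,2+1) = 8 · 1330 = 10640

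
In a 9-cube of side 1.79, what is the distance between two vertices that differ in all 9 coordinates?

Diagonal = √9 · 1.79 = 5.37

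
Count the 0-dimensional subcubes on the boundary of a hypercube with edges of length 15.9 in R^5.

An n-cube has C(n,k)·2^(n-k) k-faces. Here C(5,0)·2^5 = 1·32 = 32.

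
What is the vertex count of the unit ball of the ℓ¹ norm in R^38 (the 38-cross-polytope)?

Number of vertices = 2n = 76.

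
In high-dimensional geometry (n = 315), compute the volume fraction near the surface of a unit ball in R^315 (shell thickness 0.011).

1 - (1-0.011)^315 ≈ 0.969322 ≈ 96.93%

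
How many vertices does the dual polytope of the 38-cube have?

The 38-dimensional cross-polytope has 2n = 2·38 = 76 vertices.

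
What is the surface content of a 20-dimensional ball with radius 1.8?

S_20(1.8) = 2·π^(20/2)·(1.8)^19 / Γ(20/2) ≈ 36554.7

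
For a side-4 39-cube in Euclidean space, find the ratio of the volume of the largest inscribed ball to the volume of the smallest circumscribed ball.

Volume scales as r^n, and r_in/r_out = 1/√39, giving (1/√39)^39 ≈ 9.42411e-32.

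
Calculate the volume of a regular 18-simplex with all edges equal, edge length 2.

V = (2^18 / 18!) · √((18+1) / 2^18) ≈ 3.48583e-13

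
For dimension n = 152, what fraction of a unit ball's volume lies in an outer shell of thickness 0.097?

1 - (1-0.097)^152 ≈ 0.9999998161 ≈ 99.999982%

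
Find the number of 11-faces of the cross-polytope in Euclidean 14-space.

An n-cross-polytope has 2^(k+1)·C(n,k+1) k-faces. Here 2^12·C(14,12) = 4096·91 = 372736.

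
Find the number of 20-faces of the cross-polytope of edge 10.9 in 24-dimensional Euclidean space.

Each 20-face is the convex hull of 21 vertices, one chosen as ±e_i from each of 21 distinct axes: 2^21·C(24,21) = 4244635648.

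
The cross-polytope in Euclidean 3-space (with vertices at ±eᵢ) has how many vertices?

An n-cross-polytope has 2n vertices; here n = 3, giving 6.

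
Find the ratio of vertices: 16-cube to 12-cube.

The 16-cube has 2^16 = 65536 vertices. The 12-cube has 2^12 = 4096 vertices. Ratio: 65536/4096 = 16.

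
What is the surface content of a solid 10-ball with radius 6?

S = n·V_n(r)/r = 10·V_10(6)/6 (volume-to-surface relation), giving 839808·π^5 ≈ 2.56998e+08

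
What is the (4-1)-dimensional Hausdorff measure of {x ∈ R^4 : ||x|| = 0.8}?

S_4(0.8) = 2·π^(4/2)·(0.8)^3 / Γ(4/2) ≈ 10.1065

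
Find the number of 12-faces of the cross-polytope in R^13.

Each 12-face is the convex hull of 13 vertices, one chosen as ±e_i from each of 13 distinct axes: 2^13·C(13,13) = 8192.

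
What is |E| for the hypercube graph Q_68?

The 68-cube has n·2^(n-1) = 68·2^67 = 68·147573952589676412928 = 10035028776097996079104 edges.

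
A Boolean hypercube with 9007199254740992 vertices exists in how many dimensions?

The n-cube has 2^n vertices, and 9007199254740992 = 2^53, so n = 53.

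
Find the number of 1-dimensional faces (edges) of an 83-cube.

Number of 1-faces = C(83,1)·2^(83-1) = 83·4835703278458516698824704 = 401363372112056886002450432.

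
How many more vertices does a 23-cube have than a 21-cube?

The 23-cube has 2^23 = 8388608 vertices. The 21-cube has 2^21 = 2097152 vertices. Difference: 8388608 - 2097152 = 6291456.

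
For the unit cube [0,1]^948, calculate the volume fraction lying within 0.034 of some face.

Shell fraction = 1 - (1-0.068)^948 ≈ 1 - 1.015e-29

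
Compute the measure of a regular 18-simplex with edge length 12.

V = (12^18 / 18!) · √((18+1) / 2^18) ≈ 35.402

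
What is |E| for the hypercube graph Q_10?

Number of 1-faces = C(10,1)·2^(10-1) = 10·512 = 5120.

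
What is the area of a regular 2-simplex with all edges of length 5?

Area = (√3/4) · 5² = 10.8253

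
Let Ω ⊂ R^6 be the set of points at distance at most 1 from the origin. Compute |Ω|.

V_6(1) = π^(6/2) · (1)^6 / Γ(6/2 + 1) = π^3/6 ≈ 5.16771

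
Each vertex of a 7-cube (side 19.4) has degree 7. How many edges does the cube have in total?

Each of the 2^7 = 128 vertices has degree 7; total edges = 7·2^7/2 = 448.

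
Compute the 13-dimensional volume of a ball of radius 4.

V_13(4) = π^(13/2) · (4)^13 / Γ(13/2 + 1) = 8589934592·π^6/135135 ≈ 6.11113e+07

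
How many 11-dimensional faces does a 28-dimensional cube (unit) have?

Choose 11 of 28 axes to span the face (C(28,11) = 21474180 ways), then fix each of the remaining 17 coordinates at one of its two extreme values (2^17 = 131072 ways): 21474180·131072 = 2814663720960.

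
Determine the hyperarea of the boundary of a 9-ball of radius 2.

The surface area of an n-ball is 2π^(n/2) r^(n-1) / Γ(n/2). For n=9, r=2: 8192·π^4/105 ≈ 7599.76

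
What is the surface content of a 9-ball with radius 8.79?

|∂B_9(8.79)| ≈ 1.05796e+09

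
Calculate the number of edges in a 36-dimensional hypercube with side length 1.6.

The 36-cube has n·2^(n-1) = 36·2^35 = 36·34359738368 = 1236950581248 edges.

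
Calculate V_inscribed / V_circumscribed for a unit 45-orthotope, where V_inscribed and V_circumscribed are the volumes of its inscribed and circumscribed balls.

The radii are 1/2 and 1√45/2, so the volume ratio is (1/√45)^45 = 45^{-45/2} ≈ 6.34919e-38.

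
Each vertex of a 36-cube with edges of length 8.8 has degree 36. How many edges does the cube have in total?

Number of 1-faces = C(36,1)·2^(36-1) = 36·34359738368 = 1236950581248.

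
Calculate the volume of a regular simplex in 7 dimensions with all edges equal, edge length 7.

Volume = 7^7 · √(8/2^7) / 7! ≈ 40.8503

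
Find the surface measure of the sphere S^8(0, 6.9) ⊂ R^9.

S_9(6.9) = 2·π^(9/2)·(6.9)^8 / Γ(9/2) ≈ 1.52529e+08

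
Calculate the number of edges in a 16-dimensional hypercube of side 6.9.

The 16-cube has n·2^(n-1) = 16·2^15 = 16·32768 = 524288 edges.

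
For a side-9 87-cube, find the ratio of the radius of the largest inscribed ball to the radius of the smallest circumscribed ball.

For an n-cube of any side s, the inradius is s/2 and the circumradius is s√n/2, so the ratio is 1/√87 ≈ 0.107211.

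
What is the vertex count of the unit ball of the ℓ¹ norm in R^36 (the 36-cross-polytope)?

An n-cross-polytope has 2n vertices; here n = 36, giving 72.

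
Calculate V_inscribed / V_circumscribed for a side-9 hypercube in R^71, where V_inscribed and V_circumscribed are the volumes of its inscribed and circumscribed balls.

The radii are 9/2 and 9√71/2, so the volume ratio is (1/√71)^71 = 71^{-71/2} ≈ 1.9069e-66.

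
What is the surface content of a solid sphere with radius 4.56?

|∂B_3(4.56)| = 4πr² = 4π·(4.56)² ≈ 261.3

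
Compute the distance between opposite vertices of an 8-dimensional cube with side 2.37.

d = √(2.37² + 2.37² + ... + 2.37²) [8 terms] = √(8·2.37²) = 2.37√8 ≈ 6.70337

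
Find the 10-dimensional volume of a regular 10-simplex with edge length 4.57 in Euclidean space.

For a regular n-simplex with edge a, V = (a^n / n!)·√((n+1)/2^n). With a=4.57, n=10: V ≈ 0.113487.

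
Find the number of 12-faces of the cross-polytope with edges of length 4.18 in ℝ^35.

An n-cross-polytope has 2^(k+1)·C(n,k+1) k-faces. Here 2^13·C(35,13) = 8192·1476337800 = 12094159257600.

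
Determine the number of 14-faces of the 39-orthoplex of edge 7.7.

f_14(39-orthoplex) = 2^15 · (39 choose 15) = 823815066746880.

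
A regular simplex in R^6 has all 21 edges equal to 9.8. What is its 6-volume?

V = (9.8^6 / 6!) · √((6+1) / 2^6) ≈ 406.896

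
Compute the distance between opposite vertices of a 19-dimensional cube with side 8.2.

Diagonal = √19 · 8.2 ≈ 35.743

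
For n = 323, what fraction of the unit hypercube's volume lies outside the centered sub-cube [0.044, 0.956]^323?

Shell fraction = 1 - (1-0.088)^323 ≈ 1 - 1.198e-13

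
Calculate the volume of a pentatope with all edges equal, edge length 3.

V_4 = √(5) · 3^4 / (4! · 2^(4/2)) ≈ 1.88668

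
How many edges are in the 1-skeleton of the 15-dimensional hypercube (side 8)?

An n-cube has n·2^(n-1) edges. With n = 15: 15·16384 = 245760.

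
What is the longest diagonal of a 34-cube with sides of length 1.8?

||(1.8,1.8,...,1.8)|| = √(34)·1.8 ≈ 10.4957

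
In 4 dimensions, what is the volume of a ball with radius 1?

Volume = π^{4/2}·(1)^4/Γ(3) = π^2/2 ≈ 4.9348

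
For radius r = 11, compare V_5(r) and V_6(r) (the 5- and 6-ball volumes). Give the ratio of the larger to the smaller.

V_5(11) ≈ 847738, V_6(11) ≈ 9.15492e+06. The 6-ball is larger by a factor of 10.8.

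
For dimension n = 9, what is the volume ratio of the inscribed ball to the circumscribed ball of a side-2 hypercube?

V_in / V_out = (r_in/r_out)^9 = (1/√9)^9 = 9^(-9/2) ≈ 5.08053e-05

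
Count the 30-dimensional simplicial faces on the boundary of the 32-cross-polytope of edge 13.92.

f_30(32-orthoplex) = 2^31 · (32 choose 31) = 68719476736.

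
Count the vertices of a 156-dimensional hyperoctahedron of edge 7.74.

The 156-dimensional cross-polytope has 2n = 2·156 = 312 vertices.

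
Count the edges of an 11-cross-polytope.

An n-cross-polytope has 2^(k+1)·C(n,k+1) k-faces. Here 2^2·C(11,2) = 4·55 = 220.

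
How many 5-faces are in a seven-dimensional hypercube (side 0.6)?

Choose 5 of 7 axes to span the face (C(7,5) = 21 ways), then fix each of the remaining 2 coordinates at one of its two extreme values (2^2 = 4 ways): 21·4 = 84.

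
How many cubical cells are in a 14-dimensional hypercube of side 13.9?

f_3(14-cube) = (14 choose 3) · 2^11 = 745472.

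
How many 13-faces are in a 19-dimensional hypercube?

Choose 13 of 19 axes to span the face (C(19,13) = 27132 ways), then fix each of the remaining 6 coordinates at one of its two extreme values (2^6 = 64 ways): 27132·64 = 1736448.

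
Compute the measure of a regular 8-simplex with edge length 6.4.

V = (6.4^8 / 8!) · √((8+1) / 2^8) ≈ 13.0894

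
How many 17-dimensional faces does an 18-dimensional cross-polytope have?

An n-cross-polytope has 2^(k+1)·C(n,k+1) k-faces. Here 2^18·C(18,18) = 262144·1 = 262144.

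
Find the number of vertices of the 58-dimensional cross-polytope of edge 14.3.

The 58-dimensional cross-polytope has 2n = 2·58 = 116 vertices.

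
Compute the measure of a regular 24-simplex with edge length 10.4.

V_24 = √(25) · 10.4^24 / (24! · 2^(24/2)) ≈ 0.00504318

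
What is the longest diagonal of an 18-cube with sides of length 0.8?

The space diagonal of an n-cube of side s is s√n. Here 0.8·√18 ≈ 3.39411.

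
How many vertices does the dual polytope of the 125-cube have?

The vertices are ±e_1, ..., ±e_125, so there are 2·125 = 250.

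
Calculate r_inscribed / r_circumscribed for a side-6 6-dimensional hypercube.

r_in = 6/2 (half the side); r_out = 6√6/2 (half the diagonal). Ratio = 1/√6 ≈ 0.408248.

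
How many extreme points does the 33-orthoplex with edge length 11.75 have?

An n-cross-polytope has 2n vertices; here n = 33, giving 66.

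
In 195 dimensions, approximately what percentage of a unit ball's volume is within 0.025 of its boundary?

1 - (1-0.025)^195 ≈ 0.992824 ≈ 99.28%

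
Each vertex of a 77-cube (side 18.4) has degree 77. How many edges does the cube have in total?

An n-cube has n·2^(n-1) edges. With n = 77: 77·75557863725914323419136 = 5817955506895402903273472.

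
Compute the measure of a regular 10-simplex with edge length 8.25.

For a regular n-simplex with edge a, V = (a^n / n!)·√((n+1)/2^n). With a=8.25, n=10: V ≈ 41.7179.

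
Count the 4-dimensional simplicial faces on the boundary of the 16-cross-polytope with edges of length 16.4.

f_4(16-orthoplex) = 2^5 · (16 choose 5) = 139776.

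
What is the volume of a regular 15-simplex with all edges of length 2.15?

Volume = 2.15^15 · √(16/2^15) / 15! ≈ 1.63837e-09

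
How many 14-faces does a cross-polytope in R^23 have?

An n-cross-polytope has 2^(k+1)·C(n,k+1) k-faces. Here 2^15·C(23,15) = 32768·490314 = 16066609152.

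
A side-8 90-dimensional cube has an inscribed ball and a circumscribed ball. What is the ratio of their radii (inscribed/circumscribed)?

For an n-cube of any side s, the inradius is s/2 and the circumradius is s√n/2, so the ratio is 1/√90 ≈ 0.105409.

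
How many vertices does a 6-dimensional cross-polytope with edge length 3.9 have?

The 6-dimensional cross-polytope has 2n = 2·6 = 12 vertices.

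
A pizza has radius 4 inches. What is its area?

V_2(4) = π^(2/2) · (4)^2 / Γ(2/2 + 1) = 16·π ≈ 50.2655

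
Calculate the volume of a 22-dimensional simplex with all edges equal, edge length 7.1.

V_22 = √(23) · 7.1^22 / (22! · 2^(22/2)) ≈ 1.11289e-05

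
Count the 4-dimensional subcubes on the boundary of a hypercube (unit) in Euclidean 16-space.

An n-cube has C(n,k)·2^(n-k) k-faces. Here C(16,4)·2^12 = 1820·4096 = 7454720.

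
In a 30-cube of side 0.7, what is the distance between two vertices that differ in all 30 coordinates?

d = √(0.7² + 0.7² + ... + 0.7²) [30 terms] = √(30·0.7²) = 0.7√30 ≈ 3.83406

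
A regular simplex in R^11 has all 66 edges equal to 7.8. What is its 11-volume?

V_11 = √(12) · 7.8^11 / (11! · 2^(11/2)) ≈ 12.4684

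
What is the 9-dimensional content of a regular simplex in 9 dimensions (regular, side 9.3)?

For a regular n-simplex with edge a, V = (a^n / n!)·√((n+1)/2^n). With a=9.3, n=9: V ≈ 200.423.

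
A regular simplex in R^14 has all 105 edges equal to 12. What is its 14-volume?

Volume = 12^14 · √(15/2^14) / 14! ≈ 445.62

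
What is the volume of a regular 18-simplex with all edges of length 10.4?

V_18 = √(19) · 10.4^18 / (18! · 2^(18/2)) ≈ 2.6938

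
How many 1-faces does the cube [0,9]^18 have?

Each of the 2^18 = 262144 vertices has degree 18; total edges = 18·2^18/2 = 2359296.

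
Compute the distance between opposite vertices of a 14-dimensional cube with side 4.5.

||(4.5,4.5,...,4.5)|| = √(14)·4.5 ≈ 16.8375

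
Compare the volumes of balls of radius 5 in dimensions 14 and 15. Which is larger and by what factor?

V_14(5) ≈ 3.65762e+09, V_15(5) ≈ 1.16407e+10. The 15-ball is larger by a factor of 3.183.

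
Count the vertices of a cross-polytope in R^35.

Number of vertices = 2n = 70.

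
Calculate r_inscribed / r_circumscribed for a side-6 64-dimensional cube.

Ratio = (s/2)/(s√64/2) = 64^(-1/2) ≈ 0.125.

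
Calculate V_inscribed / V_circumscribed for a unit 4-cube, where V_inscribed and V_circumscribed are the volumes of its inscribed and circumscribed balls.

V_in/V_out = n^(-n/2) = 4^(-4/2) ≈ 0.0625.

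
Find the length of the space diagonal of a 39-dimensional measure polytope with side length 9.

d = √(9² + 9² + ... + 9²) [39 terms] = √(39·9²) = 9√39 ≈ 56.205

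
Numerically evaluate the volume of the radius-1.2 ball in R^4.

V_4(1.2) = π^(4/2) · (1.2)^4 / Γ(4/2 + 1) ≈ 10.2328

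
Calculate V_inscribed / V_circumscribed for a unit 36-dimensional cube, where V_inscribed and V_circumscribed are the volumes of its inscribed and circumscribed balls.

The radii are 1/2 and 1√36/2, so the volume ratio is (1/√36)^36 = 36^{-36/2} ≈ 9.69516e-29.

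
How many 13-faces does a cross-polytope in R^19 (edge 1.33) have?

An n-cross-polytope has 2^(k+1)·C(n,k+1) k-faces. Here 2^14·C(19,14) = 16384·11628 = 190513152.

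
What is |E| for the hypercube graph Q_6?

Each of the 2^6 = 64 vertices has degree 6; total edges = 6·2^6/2 = 192.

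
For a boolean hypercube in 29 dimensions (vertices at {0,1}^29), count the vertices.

The 29-cube has 2^29 = 536870912 vertices.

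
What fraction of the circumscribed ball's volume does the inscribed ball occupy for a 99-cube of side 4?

V_in/V_out = n^(-n/2) = 99^(-99/2) ≈ 1.64459e-99.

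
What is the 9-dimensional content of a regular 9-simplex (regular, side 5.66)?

For a regular n-simplex with edge a, V = (a^n / n!)·√((n+1)/2^n). With a=5.66, n=9: V ≈ 2.29588.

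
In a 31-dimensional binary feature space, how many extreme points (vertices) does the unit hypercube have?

Number of vertices = 2^31 = 2147483648.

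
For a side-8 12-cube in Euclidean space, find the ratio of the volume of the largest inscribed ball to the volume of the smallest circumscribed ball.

The radii are 8/2 and 8√12/2, so the volume ratio is (1/√12)^12 = 12^{-12/2} ≈ 3.34898e-07.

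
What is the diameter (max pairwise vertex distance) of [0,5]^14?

The space diagonal of an n-cube of side s is s√n. Here 5·√14 ≈ 18.7083.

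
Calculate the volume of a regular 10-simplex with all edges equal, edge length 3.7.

V_10 = √(11) · 3.7^10 / (10! · 2^(10/2)) ≈ 0.0137341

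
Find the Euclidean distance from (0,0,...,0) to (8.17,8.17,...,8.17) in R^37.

The space diagonal of an n-cube of side s is s√n. Here 8.17·√37 ≈ 49.6962.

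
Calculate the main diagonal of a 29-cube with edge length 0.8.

The space diagonal of an n-cube of side s is s√n. Here 0.8·√29 ≈ 4.30813.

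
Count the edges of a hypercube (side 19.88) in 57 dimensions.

An n-cube has n·2^(n-1) edges. With n = 57: 57·72057594037927936 = 4107282860161892352.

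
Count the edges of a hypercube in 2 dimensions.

Each of the 2^2 = 4 vertices has degree 2; total edges = 2·2^2/2 = 4.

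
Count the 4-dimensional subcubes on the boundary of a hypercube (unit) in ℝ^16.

An n-cube has C(n,k)·2^(n-k) k-faces. Here C(16,4)·2^12 = 1820·4096 = 7454720.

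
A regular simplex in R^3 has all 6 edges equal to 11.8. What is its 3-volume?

Volume = (√2/12) · 11.8³ = 193.633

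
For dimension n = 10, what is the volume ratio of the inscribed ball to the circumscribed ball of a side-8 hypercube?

V_in/V_out = n^(-n/2) = 10^(-10/2) ≈ 1e-05.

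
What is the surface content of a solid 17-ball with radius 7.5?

S_17(7.5) = 2·π^(17/2)·(7.5)^16 / Γ(17/2) = 3243658447265625·π^8/128128 ≈ 2.40209e+14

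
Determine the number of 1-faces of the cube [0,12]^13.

Choose 1 of 13 axes to span the face (C(13,1) = 13 ways), then fix each of the remaining 12 coordinates at one of its two extreme values (2^12 = 4096 ways): 13·4096 = 53248.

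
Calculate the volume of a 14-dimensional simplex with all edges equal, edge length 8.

V_14 = √(15) · 8^14 / (14! · 2^(14/2)) ≈ 1.52647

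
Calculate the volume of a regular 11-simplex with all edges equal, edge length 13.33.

Volume = 13.33^11 · √(12/2^11) / 11! ≈ 4527.95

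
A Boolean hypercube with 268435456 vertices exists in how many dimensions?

n = log_2(268435456) = 28.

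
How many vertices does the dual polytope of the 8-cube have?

The 8-dimensional cross-polytope has 2n = 2·8 = 16 vertices.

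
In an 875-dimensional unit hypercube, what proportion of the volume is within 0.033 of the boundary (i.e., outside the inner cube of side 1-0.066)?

The inner cube has side 1-2·0.033 = 0.934 and volume (0.934)^875 ≈ 1.131e-26, so the shell holds 1 - 1.131e-26 of the volume.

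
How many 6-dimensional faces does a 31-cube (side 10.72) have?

An n-cube has C(n,k)·2^(n-k) k-faces. Here C(31,6)·2^25 = 736281·33554432 = 24705490747392.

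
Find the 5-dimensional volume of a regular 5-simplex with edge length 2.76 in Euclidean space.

V_5 = √(6) · 2.76^5 / (5! · 2^(5/2)) ≈ 0.577916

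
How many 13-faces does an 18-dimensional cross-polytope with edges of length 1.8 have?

f_13(18-orthoplex) = 2^14 · (18 choose 14) = 50135040.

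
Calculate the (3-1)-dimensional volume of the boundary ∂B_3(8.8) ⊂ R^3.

The surface area of an n-ball is 2π^(n/2) r^(n-1) / Γ(n/2). For n=3, r=8.8: 4πr² = 4π·(8.8)² ≈ 973.14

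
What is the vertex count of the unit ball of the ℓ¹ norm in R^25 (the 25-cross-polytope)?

The 25-dimensional cross-polytope has 2n = 2·25 = 50 vertices.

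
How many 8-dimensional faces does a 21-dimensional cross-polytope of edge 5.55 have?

Number of 8-faces = 2^(8+1) · C(21,8+1) = 512 · 293930 = 150492160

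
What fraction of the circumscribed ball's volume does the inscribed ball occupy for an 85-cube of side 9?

V_in / V_out = (r_in/r_out)^85 = (1/√85)^85 = 85^(-85/2) ≈ 9.99299e-83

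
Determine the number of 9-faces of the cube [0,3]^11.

f_9(11-cube) = (11 choose 9) · 2^2 = 220.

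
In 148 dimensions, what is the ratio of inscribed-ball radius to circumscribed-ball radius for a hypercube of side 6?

r_in = 6/2 (half the side); r_out = 6√148/2 (half the diagonal). Ratio = 1/√148 ≈ 0.0821995.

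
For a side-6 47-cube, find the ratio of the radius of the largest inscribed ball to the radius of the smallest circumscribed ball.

For an n-cube of any side s, the inradius is s/2 and the circumradius is s√n/2, so the ratio is 1/√47 ≈ 0.145865.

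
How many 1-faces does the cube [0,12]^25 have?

The 25-cube has n·2^(n-1) = 25·2^24 = 25·16777216 = 419430400 edges.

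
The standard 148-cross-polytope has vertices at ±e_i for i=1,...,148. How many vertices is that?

An n-cross-polytope has 2n vertices; here n = 148, giving 296.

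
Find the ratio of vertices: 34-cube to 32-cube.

The 34-cube has 2^34 = 17179869184 vertices. The 32-cube has 2^32 = 4294967296 vertices. Ratio: 17179869184/4294967296 = 4.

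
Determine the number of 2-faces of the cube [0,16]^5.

An n-cube has C(n,k)·2^(n-k) k-faces. Here C(5,2)·2^3 = 10·8 = 80.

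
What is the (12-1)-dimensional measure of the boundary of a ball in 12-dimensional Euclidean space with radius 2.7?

|∂B_12(2.7)| ≈ 890737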